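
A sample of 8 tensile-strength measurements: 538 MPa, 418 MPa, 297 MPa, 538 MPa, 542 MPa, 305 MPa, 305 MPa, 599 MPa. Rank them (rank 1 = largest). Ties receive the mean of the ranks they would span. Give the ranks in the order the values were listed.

3.5, 5, 8, 3.5, 2, 6.5, 6.5, 1

Sorted (descending): 599, 542, 538, 538, 418, 305, 305, 297
The 2 values of 538 occupy positions 3–4 → average rank (3+4)/2 = 3.5.
The 2 values of 305 occupy positions 6–7 → average rank (6+7)/2 = 6.5.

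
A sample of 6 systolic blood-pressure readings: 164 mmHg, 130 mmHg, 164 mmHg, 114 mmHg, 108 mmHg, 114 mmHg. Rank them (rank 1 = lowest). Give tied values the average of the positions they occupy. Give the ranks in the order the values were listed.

5.5, 4, 5.5, 2.5, 1, 2.5

Sorted (ascending): 108, 114, 114, 130, 164, 164
The 2 values of 114 occupy positions 2–3 → average rank (2+3)/2 = 2.5.
The 2 values of 164 occupy positions 5–6 → average rank (5+6)/2 = 5.5.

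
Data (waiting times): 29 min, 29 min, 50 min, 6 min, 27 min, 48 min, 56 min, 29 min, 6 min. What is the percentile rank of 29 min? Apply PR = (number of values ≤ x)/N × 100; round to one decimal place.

N = 9.
Strictly below 29: 3. Equal to 29: 3.
PR = 6/9 × 100 = 66.7

66.7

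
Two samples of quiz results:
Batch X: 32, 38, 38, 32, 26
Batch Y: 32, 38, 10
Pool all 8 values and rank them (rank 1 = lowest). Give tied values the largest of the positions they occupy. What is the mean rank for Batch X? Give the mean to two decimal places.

5.60

Sorted (ascending): 10, 26, 32, 32, 32, 38, 38, 38
The 3 values of 32 occupy positions 3–5 → each gets rank 5.
The 3 values of 38 occupy positions 6–8 → each gets rank 8.
Batch X values → pooled ranks: 32→5, 38→8, 38→8, 32→5, 26→2
Mean rank = (5 + 8 + 8 + 5 + 2) / 5 = 5.60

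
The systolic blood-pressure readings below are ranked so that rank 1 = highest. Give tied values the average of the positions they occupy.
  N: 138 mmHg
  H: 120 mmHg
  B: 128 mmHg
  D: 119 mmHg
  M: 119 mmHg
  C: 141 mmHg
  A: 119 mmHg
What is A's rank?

6

Sorted (descending): 141, 138, 128, 120, 119, 119, 119
The 3 values of 119 occupy positions 5–7 → average rank 6.
A has value 119 mmHg → rank 6.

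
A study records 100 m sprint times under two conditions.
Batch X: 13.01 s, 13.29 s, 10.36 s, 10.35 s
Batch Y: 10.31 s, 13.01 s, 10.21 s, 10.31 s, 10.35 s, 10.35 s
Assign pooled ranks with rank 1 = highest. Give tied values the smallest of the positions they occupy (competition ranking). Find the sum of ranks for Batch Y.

38

Sorted (descending): 13.29, 13.01, 13.01, 10.36, 10.35, 10.35, 10.35, 10.31, 10.31, 10.21
The 2 values of 13.01 occupy positions 2–3 → each gets rank 2.
The 3 values of 10.35 occupy positions 5–7 → each gets rank 5.
The 2 values of 10.31 occupy positions 8–9 → each gets rank 8.
Batch Y values → pooled ranks: 10.31→8, 13.01→2, 10.21→10, 10.31→8, 10.35→5, 10.35→5
Rank sum = 8 + 2 + 10 + 8 + 5 + 5 = 38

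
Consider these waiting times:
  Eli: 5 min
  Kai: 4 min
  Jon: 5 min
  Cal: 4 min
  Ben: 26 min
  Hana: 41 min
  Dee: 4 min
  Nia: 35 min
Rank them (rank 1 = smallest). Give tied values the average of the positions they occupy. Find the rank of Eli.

Sorted (ascending): 4, 4, 4, 5, 5, 26, 35, 41
The 3 values of 4 occupy positions 1–3 → average rank 2.
The 2 values of 5 occupy positions 4–5 → average rank (4+5)/2 = 4.5.
Eli has value 5 min → rank 4.5.

4.5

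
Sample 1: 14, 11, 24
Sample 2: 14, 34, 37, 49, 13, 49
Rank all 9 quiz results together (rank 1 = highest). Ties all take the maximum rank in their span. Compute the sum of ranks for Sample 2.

26

Sorted (descending): 49, 49, 37, 34, 24, 14, 14, 13, 11
The 2 values of 49 occupy positions 1–2 → each gets rank 2.
The 2 values of 14 occupy positions 6–7 → each gets rank 7.
Sample 2 values → pooled ranks: 14→7, 34→4, 37→3, 49→2, 13→8, 49→2
Rank sum = 7 + 4 + 3 + 2 + 8 + 2 = 26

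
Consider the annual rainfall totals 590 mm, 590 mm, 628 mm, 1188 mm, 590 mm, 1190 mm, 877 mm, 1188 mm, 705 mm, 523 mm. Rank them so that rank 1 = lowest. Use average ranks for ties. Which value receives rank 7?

Sorted (ascending): 523, 590, 590, 590, 628, 705, 877, 1188, 1188, 1190
The 3 values of 590 occupy positions 2–4 → average rank 3.
The 2 values of 1188 occupy positions 8–9 → average rank (8+9)/2 = 8.5.
Rank 7 → value 877.

877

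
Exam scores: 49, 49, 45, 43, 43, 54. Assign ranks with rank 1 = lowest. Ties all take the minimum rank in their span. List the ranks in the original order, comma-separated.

4, 4, 3, 1, 1, 6

Sorted (ascending): 43, 43, 45, 49, 49, 54
The 2 values of 43 occupy positions 1–2 → each gets rank 1.
The 2 values of 49 occupy positions 4–5 → each gets rank 4.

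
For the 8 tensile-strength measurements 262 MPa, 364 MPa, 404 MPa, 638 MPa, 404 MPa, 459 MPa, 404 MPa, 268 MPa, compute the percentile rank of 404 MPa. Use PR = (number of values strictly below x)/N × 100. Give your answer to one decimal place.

N = 8.
Strictly below 404: 3. Equal to 404: 3.
PR = 3/8 × 100 = 37.5

37.5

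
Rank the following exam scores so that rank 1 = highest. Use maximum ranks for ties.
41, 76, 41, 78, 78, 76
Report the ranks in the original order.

Sorted (descending): 78, 78, 76, 76, 41, 41
The 2 values of 78 occupy positions 1–2 → each gets rank 2.
The 2 values of 76 occupy positions 3–4 → each gets rank 4.
The 2 values of 41 occupy positions 5–6 → each gets rank 6.

6, 4, 6, 2, 2, 4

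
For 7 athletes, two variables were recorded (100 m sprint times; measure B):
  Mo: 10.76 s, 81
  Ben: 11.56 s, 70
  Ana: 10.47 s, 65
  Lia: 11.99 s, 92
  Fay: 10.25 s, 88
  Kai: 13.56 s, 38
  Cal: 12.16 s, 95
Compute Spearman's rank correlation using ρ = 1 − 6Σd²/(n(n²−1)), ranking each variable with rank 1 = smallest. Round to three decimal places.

Ranks of variable 1: 3, 4, 2, 5, 1, 7, 6
Ranks of variable 2: 4, 3, 2, 6, 5, 1, 7
d = r₁ − r₂: -1, 1, 0, -1, -4, 6, -1
d²: 1, 1, 0, 1, 16, 36, 1; Σd² = 56
ρ = 1 − 6·56/(7·48) = 1 − 336/336 = 0.000

0.000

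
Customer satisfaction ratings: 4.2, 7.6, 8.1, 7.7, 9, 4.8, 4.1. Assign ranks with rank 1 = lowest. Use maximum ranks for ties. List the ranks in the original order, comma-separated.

Sorted (ascending): 4.1, 4.2, 4.8, 7.6, 7.7, 8.1, 9
No ties — each value takes its position as its rank.

2, 4, 6, 5, 7, 3, 1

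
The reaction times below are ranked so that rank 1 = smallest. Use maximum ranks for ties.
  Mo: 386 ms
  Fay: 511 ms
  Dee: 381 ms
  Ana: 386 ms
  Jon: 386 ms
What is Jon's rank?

4

Sorted (ascending): 381, 386, 386, 386, 511
The 3 values of 386 occupy positions 2–4 → each gets rank 4.
Jon has value 386 ms → rank 4.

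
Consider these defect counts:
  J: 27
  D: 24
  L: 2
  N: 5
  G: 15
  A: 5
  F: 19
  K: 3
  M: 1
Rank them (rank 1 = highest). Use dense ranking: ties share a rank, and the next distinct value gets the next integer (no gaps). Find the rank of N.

Sorted (descending): 27, 24, 19, 15, 5, 5, 3, 2, 1
The 2 values of 5 share dense rank 5.
Remaining distinct values take the next consecutive integers.
N has value 5 → rank 5.

5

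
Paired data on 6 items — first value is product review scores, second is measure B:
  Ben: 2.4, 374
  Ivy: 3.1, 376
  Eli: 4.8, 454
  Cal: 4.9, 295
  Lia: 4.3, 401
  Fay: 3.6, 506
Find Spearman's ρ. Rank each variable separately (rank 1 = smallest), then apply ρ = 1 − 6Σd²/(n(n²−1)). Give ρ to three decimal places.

Ranks of variable 1: 1, 2, 5, 6, 4, 3
Ranks of variable 2: 2, 3, 5, 1, 4, 6
d = r₁ − r₂: -1, -1, 0, 5, 0, -3
d²: 1, 1, 0, 25, 0, 9; Σd² = 36
ρ = 1 − 6·36/(6·35) = 1 − 216/210 = -0.029

-0.029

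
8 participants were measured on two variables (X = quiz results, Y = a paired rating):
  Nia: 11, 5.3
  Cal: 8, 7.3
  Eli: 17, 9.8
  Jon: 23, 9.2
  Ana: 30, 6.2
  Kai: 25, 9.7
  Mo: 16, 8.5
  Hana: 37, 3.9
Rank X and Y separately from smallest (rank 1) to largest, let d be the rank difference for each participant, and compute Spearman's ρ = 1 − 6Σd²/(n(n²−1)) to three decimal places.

Ranks of variable 1: 2, 1, 4, 5, 7, 6, 3, 8
Ranks of variable 2: 2, 4, 8, 6, 3, 7, 5, 1
d = r₁ − r₂: 0, -3, -4, -1, 4, -1, -2, 7
d²: 0, 9, 16, 1, 16, 1, 4, 49; Σd² = 96
ρ = 1 − 6·96/(8·63) = 1 − 576/504 = -0.143

-0.143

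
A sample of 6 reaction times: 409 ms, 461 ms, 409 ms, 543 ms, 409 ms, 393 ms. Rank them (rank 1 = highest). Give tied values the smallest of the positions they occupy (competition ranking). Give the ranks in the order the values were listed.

3, 2, 3, 1, 3, 6

Sorted (descending): 543, 461, 409, 409, 409, 393
The 3 values of 409 occupy positions 3–5 → each gets rank 3.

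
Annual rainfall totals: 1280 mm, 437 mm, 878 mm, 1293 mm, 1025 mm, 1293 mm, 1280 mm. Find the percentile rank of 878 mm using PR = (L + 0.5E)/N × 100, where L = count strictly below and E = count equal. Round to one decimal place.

N = 7.
Strictly below 878: 1. Equal to 878: 1.
PR = (1 + 0.5·1)/7 × 100 = 21.4

21.4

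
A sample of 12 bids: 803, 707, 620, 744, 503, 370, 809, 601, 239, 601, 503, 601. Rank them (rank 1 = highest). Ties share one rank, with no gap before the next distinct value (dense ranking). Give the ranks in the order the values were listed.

2, 4, 5, 3, 7, 8, 1, 6, 9, 6, 7, 6

Sorted (descending): 809, 803, 744, 707, 620, 601, 601, 601, 503, 503, 370, 239
The 3 values of 601 share dense rank 6.
The 2 values of 503 share dense rank 7.
Remaining distinct values take the next consecutive integers.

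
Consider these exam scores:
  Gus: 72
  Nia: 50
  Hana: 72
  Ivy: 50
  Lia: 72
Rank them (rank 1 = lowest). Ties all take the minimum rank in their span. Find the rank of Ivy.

1

Sorted (ascending): 50, 50, 72, 72, 72
The 2 values of 50 occupy positions 1–2 → each gets rank 1.
The 3 values of 72 occupy positions 3–5 → each gets rank 3.
Ivy has value 50 → rank 1.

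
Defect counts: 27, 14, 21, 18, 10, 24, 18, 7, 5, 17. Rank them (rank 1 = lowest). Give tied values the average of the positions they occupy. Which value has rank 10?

Sorted (ascending): 5, 7, 10, 14, 17, 18, 18, 21, 24, 27
The 2 values of 18 occupy positions 6–7 → average rank (6+7)/2 = 6.5.
Rank 10 → value 27.

27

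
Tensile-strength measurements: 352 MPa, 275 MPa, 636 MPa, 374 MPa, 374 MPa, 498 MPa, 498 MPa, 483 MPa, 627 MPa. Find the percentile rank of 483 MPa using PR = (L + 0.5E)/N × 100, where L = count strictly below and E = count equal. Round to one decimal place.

N = 9.
Strictly below 483: 4. Equal to 483: 1.
PR = (4 + 0.5·1)/9 × 100 = 50.0

50.0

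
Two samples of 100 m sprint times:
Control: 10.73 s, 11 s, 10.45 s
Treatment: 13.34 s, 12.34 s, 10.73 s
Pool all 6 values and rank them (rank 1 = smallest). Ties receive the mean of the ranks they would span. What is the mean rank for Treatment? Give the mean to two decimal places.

4.50

Sorted (ascending): 10.45, 10.73, 10.73, 11, 12.34, 13.34
The 2 values of 10.73 occupy positions 2–3 → average rank (2+3)/2 = 2.5.
Treatment values → pooled ranks: 13.34→6, 12.34→5, 10.73→2.5
Mean rank = (6 + 5 + 2.5) / 3 = 4.50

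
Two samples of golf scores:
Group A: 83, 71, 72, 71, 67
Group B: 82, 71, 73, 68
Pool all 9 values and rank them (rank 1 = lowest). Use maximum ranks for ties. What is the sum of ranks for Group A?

Sorted (ascending): 67, 68, 71, 71, 71, 72, 73, 82, 83
The 3 values of 71 occupy positions 3–5 → each gets rank 5.
Group A values → pooled ranks: 83→9, 71→5, 72→6, 71→5, 67→1
Rank sum = 9 + 5 + 6 + 5 + 1 = 26

26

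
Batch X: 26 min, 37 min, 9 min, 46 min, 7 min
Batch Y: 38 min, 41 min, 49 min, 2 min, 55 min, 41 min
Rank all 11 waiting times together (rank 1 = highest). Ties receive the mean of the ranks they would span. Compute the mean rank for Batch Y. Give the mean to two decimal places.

Sorted (descending): 55, 49, 46, 41, 41, 38, 37, 26, 9, 7, 2
The 2 values of 41 occupy positions 4–5 → average rank (4+5)/2 = 4.5.
Batch Y values → pooled ranks: 38→6, 41→4.5, 49→2, 2→11, 55→1, 41→4.5
Mean rank = (6 + 4.5 + 2 + 11 + 1 + 4.5) / 6 = 4.83

4.83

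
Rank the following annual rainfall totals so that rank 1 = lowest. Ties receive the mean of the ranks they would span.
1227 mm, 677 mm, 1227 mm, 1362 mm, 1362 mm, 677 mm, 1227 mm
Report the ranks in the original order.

Sorted (ascending): 677, 677, 1227, 1227, 1227, 1362, 1362
The 2 values of 677 occupy positions 1–2 → average rank (1+2)/2 = 1.5.
The 3 values of 1227 occupy positions 3–5 → average rank 4.
The 2 values of 1362 occupy positions 6–7 → average rank (6+7)/2 = 6.5.

4, 1.5, 4, 6.5, 6.5, 1.5, 4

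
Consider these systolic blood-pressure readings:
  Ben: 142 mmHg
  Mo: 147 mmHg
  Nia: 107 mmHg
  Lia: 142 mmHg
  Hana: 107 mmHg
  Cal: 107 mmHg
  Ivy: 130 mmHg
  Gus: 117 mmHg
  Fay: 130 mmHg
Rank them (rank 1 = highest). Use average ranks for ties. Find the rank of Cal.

8

Sorted (descending): 147, 142, 142, 130, 130, 117, 107, 107, 107
The 2 values of 142 occupy positions 2–3 → average rank (2+3)/2 = 2.5.
The 2 values of 130 occupy positions 4–5 → average rank (4+5)/2 = 4.5.
The 3 values of 107 occupy positions 7–9 → average rank 8.
Cal has value 107 mmHg → rank 8.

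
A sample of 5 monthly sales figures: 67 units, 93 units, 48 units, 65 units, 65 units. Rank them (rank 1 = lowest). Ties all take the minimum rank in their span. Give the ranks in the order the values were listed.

Sorted (ascending): 48, 65, 65, 67, 93
The 2 values of 65 occupy positions 2–3 → each gets rank 2.

4, 5, 1, 2, 2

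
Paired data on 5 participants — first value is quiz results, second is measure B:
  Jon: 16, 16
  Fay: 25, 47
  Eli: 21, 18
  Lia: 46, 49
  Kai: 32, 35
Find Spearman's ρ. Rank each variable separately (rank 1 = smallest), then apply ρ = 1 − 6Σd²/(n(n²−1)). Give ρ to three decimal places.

0.900

Ranks of variable 1: 1, 3, 2, 5, 4
Ranks of variable 2: 1, 4, 2, 5, 3
d = r₁ − r₂: 0, -1, 0, 0, 1
d²: 0, 1, 0, 0, 1; Σd² = 2
ρ = 1 − 6·2/(5·24) = 1 − 12/120 = 0.900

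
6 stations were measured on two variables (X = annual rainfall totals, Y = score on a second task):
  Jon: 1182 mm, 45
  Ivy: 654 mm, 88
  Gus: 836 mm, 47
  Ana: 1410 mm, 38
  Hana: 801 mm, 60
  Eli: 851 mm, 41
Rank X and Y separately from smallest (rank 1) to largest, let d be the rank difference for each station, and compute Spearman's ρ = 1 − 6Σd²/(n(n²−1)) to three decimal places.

Ranks of variable 1: 5, 1, 3, 6, 2, 4
Ranks of variable 2: 3, 6, 4, 1, 5, 2
d = r₁ − r₂: 2, -5, -1, 5, -3, 2
d²: 4, 25, 1, 25, 9, 4; Σd² = 68
ρ = 1 − 6·68/(6·35) = 1 − 408/210 = -0.943

-0.943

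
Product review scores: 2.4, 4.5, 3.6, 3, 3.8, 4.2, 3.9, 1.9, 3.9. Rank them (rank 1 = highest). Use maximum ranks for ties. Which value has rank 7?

Sorted (descending): 4.5, 4.2, 3.9, 3.9, 3.8, 3.6, 3, 2.4, 1.9
The 2 values of 3.9 occupy positions 3–4 → each gets rank 4.
Rank 7 → value 3.

3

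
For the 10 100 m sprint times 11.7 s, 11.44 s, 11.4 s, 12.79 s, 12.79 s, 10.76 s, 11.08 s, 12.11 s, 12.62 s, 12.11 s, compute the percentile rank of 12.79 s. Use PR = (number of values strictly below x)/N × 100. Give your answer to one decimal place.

80.0

N = 10.
Strictly below 12.79: 8. Equal to 12.79: 2.
PR = 8/10 × 100 = 80.0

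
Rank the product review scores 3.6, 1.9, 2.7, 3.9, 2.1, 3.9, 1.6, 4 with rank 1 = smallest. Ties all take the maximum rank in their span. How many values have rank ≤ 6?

5

Sorted (ascending): 1.6, 1.9, 2.1, 2.7, 3.6, 3.9, 3.9, 4
The 2 values of 3.9 occupy positions 6–7 → each gets rank 7.
Ranks ≤ 6: {1, 2, 3, 4, 5} → 5 values.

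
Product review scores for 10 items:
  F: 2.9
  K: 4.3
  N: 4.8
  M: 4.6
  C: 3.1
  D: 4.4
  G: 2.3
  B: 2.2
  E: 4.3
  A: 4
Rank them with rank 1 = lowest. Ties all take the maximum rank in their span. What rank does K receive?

7

Sorted (ascending): 2.2, 2.3, 2.9, 3.1, 4, 4.3, 4.3, 4.4, 4.6, 4.8
The 2 values of 4.3 occupy positions 6–7 → each gets rank 7.
K has value 4.3 → rank 7.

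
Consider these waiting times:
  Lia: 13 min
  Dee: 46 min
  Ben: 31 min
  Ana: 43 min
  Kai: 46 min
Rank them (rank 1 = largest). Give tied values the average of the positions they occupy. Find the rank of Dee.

Sorted (descending): 46, 46, 43, 31, 13
The 2 values of 46 occupy positions 1–2 → average rank (1+2)/2 = 1.5.
Dee has value 46 min → rank 1.5.

1.5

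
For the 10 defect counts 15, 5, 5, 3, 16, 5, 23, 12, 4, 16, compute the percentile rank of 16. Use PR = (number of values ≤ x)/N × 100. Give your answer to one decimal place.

N = 10.
Strictly below 16: 7. Equal to 16: 2.
PR = 9/10 × 100 = 90.0

90.0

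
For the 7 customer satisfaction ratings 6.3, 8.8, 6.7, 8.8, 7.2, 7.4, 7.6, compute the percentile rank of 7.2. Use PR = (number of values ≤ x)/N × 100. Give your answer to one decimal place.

N = 7.
Strictly below 7.2: 2. Equal to 7.2: 1.
PR = 3/7 × 100 = 42.9

42.9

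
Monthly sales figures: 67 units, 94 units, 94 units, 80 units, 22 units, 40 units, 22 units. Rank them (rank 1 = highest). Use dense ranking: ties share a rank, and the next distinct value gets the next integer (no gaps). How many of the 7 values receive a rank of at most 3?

Sorted (descending): 94, 94, 80, 67, 40, 22, 22
The 2 values of 94 share dense rank 1.
The 2 values of 22 share dense rank 5.
Remaining distinct values take the next consecutive integers.
Ranks ≤ 3: {1, 1, 2, 3} → 4 values.

4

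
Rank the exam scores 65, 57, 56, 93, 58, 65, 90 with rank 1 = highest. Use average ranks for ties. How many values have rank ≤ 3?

2

Sorted (descending): 93, 90, 65, 65, 58, 57, 56
The 2 values of 65 occupy positions 3–4 → average rank (3+4)/2 = 3.5.
Ranks ≤ 3: {1, 2} → 2 values.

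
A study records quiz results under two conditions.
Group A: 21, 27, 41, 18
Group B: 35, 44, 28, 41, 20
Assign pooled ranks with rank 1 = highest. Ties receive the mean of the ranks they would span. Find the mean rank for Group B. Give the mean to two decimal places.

4.10

Sorted (descending): 44, 41, 41, 35, 28, 27, 21, 20, 18
The 2 values of 41 occupy positions 2–3 → average rank (2+3)/2 = 2.5.
Group B values → pooled ranks: 35→4, 44→1, 28→5, 41→2.5, 20→8
Mean rank = (4 + 1 + 5 + 2.5 + 8) / 5 = 4.10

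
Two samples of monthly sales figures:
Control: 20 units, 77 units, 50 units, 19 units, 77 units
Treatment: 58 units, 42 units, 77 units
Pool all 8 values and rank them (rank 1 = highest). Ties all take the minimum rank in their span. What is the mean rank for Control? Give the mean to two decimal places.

Sorted (descending): 77, 77, 77, 58, 50, 42, 20, 19
The 3 values of 77 occupy positions 1–3 → each gets rank 1.
Control values → pooled ranks: 20→7, 77→1, 50→5, 19→8, 77→1
Mean rank = (7 + 1 + 5 + 8 + 1) / 5 = 4.40

4.40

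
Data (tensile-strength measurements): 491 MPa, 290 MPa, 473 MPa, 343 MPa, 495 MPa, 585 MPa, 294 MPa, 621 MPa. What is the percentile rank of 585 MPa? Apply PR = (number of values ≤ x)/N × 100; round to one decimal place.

N = 8.
Strictly below 585: 6. Equal to 585: 1.
PR = 7/8 × 100 = 87.5

87.5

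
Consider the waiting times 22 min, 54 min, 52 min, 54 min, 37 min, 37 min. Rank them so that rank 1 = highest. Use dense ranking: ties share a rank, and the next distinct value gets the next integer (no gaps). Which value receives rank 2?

52

Sorted (descending): 54, 54, 52, 37, 37, 22
The 2 values of 54 share dense rank 1.
The 2 values of 37 share dense rank 3.
Remaining distinct values take the next consecutive integers.
Rank 2 → value 52.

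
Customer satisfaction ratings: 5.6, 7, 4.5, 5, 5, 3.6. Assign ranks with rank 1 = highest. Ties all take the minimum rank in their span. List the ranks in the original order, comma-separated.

Sorted (descending): 7, 5.6, 5, 5, 4.5, 3.6
The 2 values of 5 occupy positions 3–4 → each gets rank 3.

2, 1, 5, 3, 3, 6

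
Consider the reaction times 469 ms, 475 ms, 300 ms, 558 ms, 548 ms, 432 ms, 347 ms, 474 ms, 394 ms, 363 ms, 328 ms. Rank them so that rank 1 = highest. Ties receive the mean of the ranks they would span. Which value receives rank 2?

548

Sorted (descending): 558, 548, 475, 474, 469, 432, 394, 363, 347, 328, 300
No ties — each value takes its position as its rank.
Rank 2 → value 548.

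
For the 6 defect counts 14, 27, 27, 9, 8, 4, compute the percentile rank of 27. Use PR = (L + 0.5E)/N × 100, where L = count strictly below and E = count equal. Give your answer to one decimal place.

N = 6.
Strictly below 27: 4. Equal to 27: 2.
PR = (4 + 0.5·2)/6 × 100 = 83.3

83.3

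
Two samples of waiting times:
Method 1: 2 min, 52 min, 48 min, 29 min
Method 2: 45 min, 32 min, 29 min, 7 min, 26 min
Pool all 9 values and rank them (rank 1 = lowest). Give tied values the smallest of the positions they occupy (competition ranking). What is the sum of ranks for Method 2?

Sorted (ascending): 2, 7, 26, 29, 29, 32, 45, 48, 52
The 2 values of 29 occupy positions 4–5 → each gets rank 4.
Method 2 values → pooled ranks: 45→7, 32→6, 29→4, 7→2, 26→3
Rank sum = 7 + 6 + 4 + 2 + 3 = 22

22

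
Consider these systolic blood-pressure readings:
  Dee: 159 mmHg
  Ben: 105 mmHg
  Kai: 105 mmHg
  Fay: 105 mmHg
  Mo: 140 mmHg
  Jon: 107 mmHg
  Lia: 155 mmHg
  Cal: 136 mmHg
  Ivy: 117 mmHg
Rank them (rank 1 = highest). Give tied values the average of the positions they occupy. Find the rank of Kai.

Sorted (descending): 159, 155, 140, 136, 117, 107, 105, 105, 105
The 3 values of 105 occupy positions 7–9 → average rank 8.
Kai has value 105 mmHg → rank 8.

8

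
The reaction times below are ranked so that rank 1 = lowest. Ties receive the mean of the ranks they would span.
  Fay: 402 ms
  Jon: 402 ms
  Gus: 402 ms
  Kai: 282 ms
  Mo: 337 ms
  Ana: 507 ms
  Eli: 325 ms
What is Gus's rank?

Sorted (ascending): 282, 325, 337, 402, 402, 402, 507
The 3 values of 402 occupy positions 4–6 → average rank 5.
Gus has value 402 ms → rank 5.

5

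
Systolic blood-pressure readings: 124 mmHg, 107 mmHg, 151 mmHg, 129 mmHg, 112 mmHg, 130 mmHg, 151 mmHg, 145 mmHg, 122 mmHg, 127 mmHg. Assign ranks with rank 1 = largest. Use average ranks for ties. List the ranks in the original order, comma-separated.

7, 10, 1.5, 5, 9, 4, 1.5, 3, 8, 6

Sorted (descending): 151, 151, 145, 130, 129, 127, 124, 122, 112, 107
The 2 values of 151 occupy positions 1–2 → average rank (1+2)/2 = 1.5.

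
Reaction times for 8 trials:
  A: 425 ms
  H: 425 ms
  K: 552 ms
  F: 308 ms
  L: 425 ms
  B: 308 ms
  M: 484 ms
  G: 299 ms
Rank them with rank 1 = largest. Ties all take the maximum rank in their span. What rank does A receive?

Sorted (descending): 552, 484, 425, 425, 425, 308, 308, 299
The 3 values of 425 occupy positions 3–5 → each gets rank 5.
The 2 values of 308 occupy positions 6–7 → each gets rank 7.
A has value 425 ms → rank 5.

5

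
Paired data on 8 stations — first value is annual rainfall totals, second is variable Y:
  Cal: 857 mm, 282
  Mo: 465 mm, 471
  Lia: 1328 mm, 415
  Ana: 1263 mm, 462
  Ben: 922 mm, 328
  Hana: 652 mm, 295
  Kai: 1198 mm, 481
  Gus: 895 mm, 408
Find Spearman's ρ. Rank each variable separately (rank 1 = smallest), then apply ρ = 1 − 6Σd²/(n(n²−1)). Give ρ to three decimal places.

Ranks of variable 1: 3, 1, 8, 7, 5, 2, 6, 4
Ranks of variable 2: 1, 7, 5, 6, 3, 2, 8, 4
d = r₁ − r₂: 2, -6, 3, 1, 2, 0, -2, 0
d²: 4, 36, 9, 1, 4, 0, 4, 0; Σd² = 58
ρ = 1 − 6·58/(8·63) = 1 − 348/504 = 0.310

0.310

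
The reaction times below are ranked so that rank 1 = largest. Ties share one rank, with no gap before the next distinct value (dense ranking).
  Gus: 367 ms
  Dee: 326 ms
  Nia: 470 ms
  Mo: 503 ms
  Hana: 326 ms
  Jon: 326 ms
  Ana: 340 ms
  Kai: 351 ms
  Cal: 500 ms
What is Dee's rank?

Sorted (descending): 503, 500, 470, 367, 351, 340, 326, 326, 326
The 3 values of 326 share dense rank 7.
Remaining distinct values take the next consecutive integers.
Dee has value 326 ms → rank 7.

7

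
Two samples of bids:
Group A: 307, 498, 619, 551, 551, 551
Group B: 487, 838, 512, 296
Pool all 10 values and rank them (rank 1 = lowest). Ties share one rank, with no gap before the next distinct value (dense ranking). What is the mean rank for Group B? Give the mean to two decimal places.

4.25

Sorted (ascending): 296, 307, 487, 498, 512, 551, 551, 551, 619, 838
The 3 values of 551 share dense rank 6.
Remaining distinct values take the next consecutive integers.
Group B values → pooled ranks: 487→3, 838→8, 512→5, 296→1
Mean rank = (3 + 8 + 5 + 1) / 4 = 4.25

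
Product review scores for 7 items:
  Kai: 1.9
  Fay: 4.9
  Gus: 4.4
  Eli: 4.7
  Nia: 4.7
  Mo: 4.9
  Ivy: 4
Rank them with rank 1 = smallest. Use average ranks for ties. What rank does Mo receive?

Sorted (ascending): 1.9, 4, 4.4, 4.7, 4.7, 4.9, 4.9
The 2 values of 4.7 occupy positions 4–5 → average rank (4+5)/2 = 4.5.
The 2 values of 4.9 occupy positions 6–7 → average rank (6+7)/2 = 6.5.
Mo has value 4.9 → rank 6.5.

6.5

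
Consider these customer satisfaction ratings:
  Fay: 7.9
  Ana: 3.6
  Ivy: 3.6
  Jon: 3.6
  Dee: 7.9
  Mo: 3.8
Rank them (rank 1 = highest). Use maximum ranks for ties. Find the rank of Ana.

6

Sorted (descending): 7.9, 7.9, 3.8, 3.6, 3.6, 3.6
The 2 values of 7.9 occupy positions 1–2 → each gets rank 2.
The 3 values of 3.6 occupy positions 4–6 → each gets rank 6.
Ana has value 3.6 → rank 6.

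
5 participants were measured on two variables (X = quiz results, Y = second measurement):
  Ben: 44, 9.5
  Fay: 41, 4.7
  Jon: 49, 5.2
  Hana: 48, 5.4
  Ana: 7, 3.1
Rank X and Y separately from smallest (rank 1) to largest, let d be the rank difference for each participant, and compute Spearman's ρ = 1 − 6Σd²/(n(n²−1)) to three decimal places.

0.600

Ranks of variable 1: 3, 2, 5, 4, 1
Ranks of variable 2: 5, 2, 3, 4, 1
d = r₁ − r₂: -2, 0, 2, 0, 0
d²: 4, 0, 4, 0, 0; Σd² = 8
ρ = 1 − 6·8/(5·24) = 1 − 48/120 = 0.600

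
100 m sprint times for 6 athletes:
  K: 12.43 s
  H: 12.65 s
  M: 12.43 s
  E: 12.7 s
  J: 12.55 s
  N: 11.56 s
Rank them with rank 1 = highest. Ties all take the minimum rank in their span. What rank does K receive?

Sorted (descending): 12.7, 12.65, 12.55, 12.43, 12.43, 11.56
The 2 values of 12.43 occupy positions 4–5 → each gets rank 4.
K has value 12.43 s → rank 4.

4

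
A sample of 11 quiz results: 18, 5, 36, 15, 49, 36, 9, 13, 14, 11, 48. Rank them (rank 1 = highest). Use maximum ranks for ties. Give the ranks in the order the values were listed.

5, 11, 4, 6, 1, 4, 10, 8, 7, 9, 2

Sorted (descending): 49, 48, 36, 36, 18, 15, 14, 13, 11, 9, 5
The 2 values of 36 occupy positions 3–4 → each gets rank 4.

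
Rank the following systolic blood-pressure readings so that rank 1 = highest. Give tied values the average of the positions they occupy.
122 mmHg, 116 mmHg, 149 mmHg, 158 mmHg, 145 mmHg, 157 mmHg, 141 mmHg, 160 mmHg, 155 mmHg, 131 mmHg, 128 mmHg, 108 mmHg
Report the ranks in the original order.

10, 11, 5, 2, 6, 3, 7, 1, 4, 8, 9, 12

Sorted (descending): 160, 158, 157, 155, 149, 145, 141, 131, 128, 122, 116, 108
No ties — each value takes its position as its rank.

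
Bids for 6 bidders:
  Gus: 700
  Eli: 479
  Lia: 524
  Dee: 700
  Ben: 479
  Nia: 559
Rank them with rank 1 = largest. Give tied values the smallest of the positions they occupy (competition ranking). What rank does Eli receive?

5

Sorted (descending): 700, 700, 559, 524, 479, 479
The 2 values of 700 occupy positions 1–2 → each gets rank 1.
The 2 values of 479 occupy positions 5–6 → each gets rank 5.
Eli has value 479 → rank 5.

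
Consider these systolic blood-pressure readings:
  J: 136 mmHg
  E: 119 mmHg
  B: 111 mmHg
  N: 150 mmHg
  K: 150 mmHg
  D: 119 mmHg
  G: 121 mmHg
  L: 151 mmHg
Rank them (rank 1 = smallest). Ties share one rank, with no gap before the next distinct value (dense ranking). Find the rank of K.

5

Sorted (ascending): 111, 119, 119, 121, 136, 150, 150, 151
The 2 values of 119 share dense rank 2.
The 2 values of 150 share dense rank 5.
Remaining distinct values take the next consecutive integers.
K has value 150 mmHg → rank 5.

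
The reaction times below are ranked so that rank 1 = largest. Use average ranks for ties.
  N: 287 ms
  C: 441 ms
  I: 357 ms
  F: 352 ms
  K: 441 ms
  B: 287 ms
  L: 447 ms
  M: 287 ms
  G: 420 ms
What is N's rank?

Sorted (descending): 447, 441, 441, 420, 357, 352, 287, 287, 287
The 2 values of 441 occupy positions 2–3 → average rank (2+3)/2 = 2.5.
The 3 values of 287 occupy positions 7–9 → average rank 8.
N has value 287 ms → rank 8.

8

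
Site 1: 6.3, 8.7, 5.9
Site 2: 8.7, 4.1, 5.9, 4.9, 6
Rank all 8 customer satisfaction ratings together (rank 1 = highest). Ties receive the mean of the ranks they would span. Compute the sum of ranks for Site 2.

26

Sorted (descending): 8.7, 8.7, 6.3, 6, 5.9, 5.9, 4.9, 4.1
The 2 values of 8.7 occupy positions 1–2 → average rank (1+2)/2 = 1.5.
The 2 values of 5.9 occupy positions 5–6 → average rank (5+6)/2 = 5.5.
Site 2 values → pooled ranks: 8.7→1.5, 4.1→8, 5.9→5.5, 4.9→7, 6→4
Rank sum = 1.5 + 8 + 5.5 + 7 + 4 = 26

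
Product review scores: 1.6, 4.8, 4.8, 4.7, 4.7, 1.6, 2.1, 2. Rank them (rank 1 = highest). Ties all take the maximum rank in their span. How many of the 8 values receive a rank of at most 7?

Sorted (descending): 4.8, 4.8, 4.7, 4.7, 2.1, 2, 1.6, 1.6
The 2 values of 4.8 occupy positions 1–2 → each gets rank 2.
The 2 values of 4.7 occupy positions 3–4 → each gets rank 4.
The 2 values of 1.6 occupy positions 7–8 → each gets rank 8.
Ranks ≤ 7: {2, 2, 4, 4, 5, 6} → 6 values.

6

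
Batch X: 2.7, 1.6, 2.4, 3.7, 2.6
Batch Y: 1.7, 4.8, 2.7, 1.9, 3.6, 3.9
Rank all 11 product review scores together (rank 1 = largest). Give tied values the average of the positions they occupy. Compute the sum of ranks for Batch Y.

Sorted (descending): 4.8, 3.9, 3.7, 3.6, 2.7, 2.7, 2.6, 2.4, 1.9, 1.7, 1.6
The 2 values of 2.7 occupy positions 5–6 → average rank (5+6)/2 = 5.5.
Batch Y values → pooled ranks: 1.7→10, 4.8→1, 2.7→5.5, 1.9→9, 3.6→4, 3.9→2
Rank sum = 10 + 1 + 5.5 + 9 + 4 + 2 = 31.5

31.5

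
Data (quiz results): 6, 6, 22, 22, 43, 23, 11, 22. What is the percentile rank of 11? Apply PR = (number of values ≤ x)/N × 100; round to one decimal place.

37.5

N = 8.
Strictly below 11: 2. Equal to 11: 1.
PR = 3/8 × 100 = 37.5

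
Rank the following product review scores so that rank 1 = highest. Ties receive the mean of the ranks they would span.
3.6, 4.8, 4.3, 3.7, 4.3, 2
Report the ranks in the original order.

Sorted (descending): 4.8, 4.3, 4.3, 3.7, 3.6, 2
The 2 values of 4.3 occupy positions 2–3 → average rank (2+3)/2 = 2.5.

5, 1, 2.5, 4, 2.5, 6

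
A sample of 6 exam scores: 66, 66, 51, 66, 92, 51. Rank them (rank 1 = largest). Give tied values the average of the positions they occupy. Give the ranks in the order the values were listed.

3, 3, 5.5, 3, 1, 5.5

Sorted (descending): 92, 66, 66, 66, 51, 51
The 3 values of 66 occupy positions 2–4 → average rank 3.
The 2 values of 51 occupy positions 5–6 → average rank (5+6)/2 = 5.5.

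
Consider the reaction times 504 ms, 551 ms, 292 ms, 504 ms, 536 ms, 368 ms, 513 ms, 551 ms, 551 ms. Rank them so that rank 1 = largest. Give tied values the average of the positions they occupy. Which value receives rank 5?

513

Sorted (descending): 551, 551, 551, 536, 513, 504, 504, 368, 292
The 3 values of 551 occupy positions 1–3 → average rank 2.
The 2 values of 504 occupy positions 6–7 → average rank (6+7)/2 = 6.5.
Rank 5 → value 513.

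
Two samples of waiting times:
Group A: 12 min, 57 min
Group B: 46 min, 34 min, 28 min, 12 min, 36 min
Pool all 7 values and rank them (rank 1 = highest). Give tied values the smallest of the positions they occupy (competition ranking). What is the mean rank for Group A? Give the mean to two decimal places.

Sorted (descending): 57, 46, 36, 34, 28, 12, 12
The 2 values of 12 occupy positions 6–7 → each gets rank 6.
Group A values → pooled ranks: 12→6, 57→1
Mean rank = (6 + 1) / 2 = 3.50

3.50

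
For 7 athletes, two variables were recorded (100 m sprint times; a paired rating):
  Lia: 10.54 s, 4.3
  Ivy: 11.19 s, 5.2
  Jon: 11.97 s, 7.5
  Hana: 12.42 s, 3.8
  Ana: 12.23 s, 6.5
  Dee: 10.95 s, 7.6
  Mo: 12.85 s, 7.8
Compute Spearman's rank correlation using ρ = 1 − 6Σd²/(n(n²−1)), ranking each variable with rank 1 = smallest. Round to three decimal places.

Ranks of variable 1: 1, 3, 4, 6, 5, 2, 7
Ranks of variable 2: 2, 3, 5, 1, 4, 6, 7
d = r₁ − r₂: -1, 0, -1, 5, 1, -4, 0
d²: 1, 0, 1, 25, 1, 16, 0; Σd² = 44
ρ = 1 − 6·44/(7·48) = 1 − 264/336 = 0.214

0.214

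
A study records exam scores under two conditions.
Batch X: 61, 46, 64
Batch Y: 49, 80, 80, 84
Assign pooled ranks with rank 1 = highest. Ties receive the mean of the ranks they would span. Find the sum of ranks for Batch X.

Sorted (descending): 84, 80, 80, 64, 61, 49, 46
The 2 values of 80 occupy positions 2–3 → average rank (2+3)/2 = 2.5.
Batch X values → pooled ranks: 61→5, 46→7, 64→4
Rank sum = 5 + 7 + 4 = 16

16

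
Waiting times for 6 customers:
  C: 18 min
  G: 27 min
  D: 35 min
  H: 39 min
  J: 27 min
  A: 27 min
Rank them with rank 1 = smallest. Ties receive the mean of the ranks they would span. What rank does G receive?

Sorted (ascending): 18, 27, 27, 27, 35, 39
The 3 values of 27 occupy positions 2–4 → average rank 3.
G has value 27 min → rank 3.

3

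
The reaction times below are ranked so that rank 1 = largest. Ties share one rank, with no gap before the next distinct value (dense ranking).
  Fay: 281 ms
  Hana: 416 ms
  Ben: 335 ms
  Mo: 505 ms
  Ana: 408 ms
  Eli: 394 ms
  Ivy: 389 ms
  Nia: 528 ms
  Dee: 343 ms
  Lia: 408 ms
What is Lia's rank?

4

Sorted (descending): 528, 505, 416, 408, 408, 394, 389, 343, 335, 281
The 2 values of 408 share dense rank 4.
Remaining distinct values take the next consecutive integers.
Lia has value 408 ms → rank 4.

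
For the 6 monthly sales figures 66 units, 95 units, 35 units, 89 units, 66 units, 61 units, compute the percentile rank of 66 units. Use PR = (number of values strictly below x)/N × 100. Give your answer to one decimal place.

33.3

N = 6.
Strictly below 66: 2. Equal to 66: 2.
PR = 2/6 × 100 = 33.3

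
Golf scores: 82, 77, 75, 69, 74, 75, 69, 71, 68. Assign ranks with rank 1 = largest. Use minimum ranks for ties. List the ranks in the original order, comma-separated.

1, 2, 3, 7, 5, 3, 7, 6, 9

Sorted (descending): 82, 77, 75, 75, 74, 71, 69, 69, 68
The 2 values of 75 occupy positions 3–4 → each gets rank 3.
The 2 values of 69 occupy positions 7–8 → each gets rank 7.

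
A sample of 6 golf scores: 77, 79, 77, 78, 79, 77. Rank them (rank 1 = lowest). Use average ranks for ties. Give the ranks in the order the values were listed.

2, 5.5, 2, 4, 5.5, 2

Sorted (ascending): 77, 77, 77, 78, 79, 79
The 3 values of 77 occupy positions 1–3 → average rank 2.
The 2 values of 79 occupy positions 5–6 → average rank (5+6)/2 = 5.5.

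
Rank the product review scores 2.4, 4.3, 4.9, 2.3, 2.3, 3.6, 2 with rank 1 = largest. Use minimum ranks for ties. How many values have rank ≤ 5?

6

Sorted (descending): 4.9, 4.3, 3.6, 2.4, 2.3, 2.3, 2
The 2 values of 2.3 occupy positions 5–6 → each gets rank 5.
Ranks ≤ 5: {1, 2, 3, 4, 5, 5} → 6 values.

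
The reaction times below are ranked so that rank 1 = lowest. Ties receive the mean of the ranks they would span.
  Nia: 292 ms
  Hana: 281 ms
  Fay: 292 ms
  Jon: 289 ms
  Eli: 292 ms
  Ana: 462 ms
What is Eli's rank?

4

Sorted (ascending): 281, 289, 292, 292, 292, 462
The 3 values of 292 occupy positions 3–5 → average rank 4.
Eli has value 292 ms → rank 4.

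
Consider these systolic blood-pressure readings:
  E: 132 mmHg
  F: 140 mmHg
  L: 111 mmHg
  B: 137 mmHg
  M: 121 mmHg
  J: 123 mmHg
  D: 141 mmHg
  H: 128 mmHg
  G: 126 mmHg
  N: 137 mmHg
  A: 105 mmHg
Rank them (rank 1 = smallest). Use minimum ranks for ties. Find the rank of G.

5

Sorted (ascending): 105, 111, 121, 123, 126, 128, 132, 137, 137, 140, 141
The 2 values of 137 occupy positions 8–9 → each gets rank 8.
G has value 126 mmHg → rank 5.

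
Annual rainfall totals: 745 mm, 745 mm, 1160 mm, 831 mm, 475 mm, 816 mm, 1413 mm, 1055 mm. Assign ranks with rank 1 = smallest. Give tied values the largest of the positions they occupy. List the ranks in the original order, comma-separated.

Sorted (ascending): 475, 745, 745, 816, 831, 1055, 1160, 1413
The 2 values of 745 occupy positions 2–3 → each gets rank 3.

3, 3, 7, 5, 1, 4, 8, 6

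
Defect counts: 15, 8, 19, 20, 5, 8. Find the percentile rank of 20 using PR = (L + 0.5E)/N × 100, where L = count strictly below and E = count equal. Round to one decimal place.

91.7

N = 6.
Strictly below 20: 5. Equal to 20: 1.
PR = (5 + 0.5·1)/6 × 100 = 91.7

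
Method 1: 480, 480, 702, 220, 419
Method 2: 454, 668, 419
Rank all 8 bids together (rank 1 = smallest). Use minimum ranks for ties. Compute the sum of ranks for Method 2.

13

Sorted (ascending): 220, 419, 419, 454, 480, 480, 668, 702
The 2 values of 419 occupy positions 2–3 → each gets rank 2.
The 2 values of 480 occupy positions 5–6 → each gets rank 5.
Method 2 values → pooled ranks: 454→4, 668→7, 419→2
Rank sum = 4 + 7 + 2 = 13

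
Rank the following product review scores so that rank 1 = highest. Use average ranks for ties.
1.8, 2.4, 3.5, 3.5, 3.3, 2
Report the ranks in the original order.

Sorted (descending): 3.5, 3.5, 3.3, 2.4, 2, 1.8
The 2 values of 3.5 occupy positions 1–2 → average rank (1+2)/2 = 1.5.

6, 4, 1.5, 1.5, 3, 5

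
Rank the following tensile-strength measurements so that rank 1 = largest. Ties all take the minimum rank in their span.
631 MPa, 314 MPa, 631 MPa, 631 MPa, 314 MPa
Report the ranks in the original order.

Sorted (descending): 631, 631, 631, 314, 314
The 3 values of 631 occupy positions 1–3 → each gets rank 1.
The 2 values of 314 occupy positions 4–5 → each gets rank 4.

1, 4, 1, 1, 4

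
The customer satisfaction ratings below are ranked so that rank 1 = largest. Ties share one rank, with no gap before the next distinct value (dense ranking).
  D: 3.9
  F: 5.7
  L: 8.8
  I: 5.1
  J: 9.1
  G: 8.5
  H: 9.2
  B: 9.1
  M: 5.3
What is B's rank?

Sorted (descending): 9.2, 9.1, 9.1, 8.8, 8.5, 5.7, 5.3, 5.1, 3.9
The 2 values of 9.1 share dense rank 2.
Remaining distinct values take the next consecutive integers.
B has value 9.1 → rank 2.

2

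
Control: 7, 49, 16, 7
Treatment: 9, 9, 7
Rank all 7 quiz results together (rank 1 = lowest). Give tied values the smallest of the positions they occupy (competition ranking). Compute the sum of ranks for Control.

15

Sorted (ascending): 7, 7, 7, 9, 9, 16, 49
The 3 values of 7 occupy positions 1–3 → each gets rank 1.
The 2 values of 9 occupy positions 4–5 → each gets rank 4.
Control values → pooled ranks: 7→1, 49→7, 16→6, 7→1
Rank sum = 1 + 7 + 6 + 1 = 15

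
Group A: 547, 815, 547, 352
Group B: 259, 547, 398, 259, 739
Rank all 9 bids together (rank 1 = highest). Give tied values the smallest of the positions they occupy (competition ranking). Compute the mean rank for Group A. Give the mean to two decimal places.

Sorted (descending): 815, 739, 547, 547, 547, 398, 352, 259, 259
The 3 values of 547 occupy positions 3–5 → each gets rank 3.
The 2 values of 259 occupy positions 8–9 → each gets rank 8.
Group A values → pooled ranks: 547→3, 815→1, 547→3, 352→7
Mean rank = (3 + 1 + 3 + 7) / 4 = 3.50

3.50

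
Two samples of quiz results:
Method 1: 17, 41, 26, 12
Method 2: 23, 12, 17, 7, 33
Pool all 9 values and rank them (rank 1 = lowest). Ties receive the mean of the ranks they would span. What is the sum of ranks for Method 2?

22

Sorted (ascending): 7, 12, 12, 17, 17, 23, 26, 33, 41
The 2 values of 12 occupy positions 2–3 → average rank (2+3)/2 = 2.5.
The 2 values of 17 occupy positions 4–5 → average rank (4+5)/2 = 4.5.
Method 2 values → pooled ranks: 23→6, 12→2.5, 17→4.5, 7→1, 33→8
Rank sum = 6 + 2.5 + 4.5 + 1 + 8 = 22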